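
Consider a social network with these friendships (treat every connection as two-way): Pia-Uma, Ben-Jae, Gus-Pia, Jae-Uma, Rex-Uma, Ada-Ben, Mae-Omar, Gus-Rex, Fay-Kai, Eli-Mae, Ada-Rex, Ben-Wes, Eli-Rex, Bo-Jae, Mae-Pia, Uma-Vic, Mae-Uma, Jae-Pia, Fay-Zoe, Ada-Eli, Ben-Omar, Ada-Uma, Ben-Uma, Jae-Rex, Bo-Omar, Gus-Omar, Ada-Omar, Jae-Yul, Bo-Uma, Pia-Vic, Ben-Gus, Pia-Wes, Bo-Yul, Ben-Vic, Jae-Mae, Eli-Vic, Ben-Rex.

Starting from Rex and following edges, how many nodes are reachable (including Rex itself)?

BFS from Rex visits: Rex, Uma, Jae, Gus, Eli, Ben, Ada, Vic, Pia, Mae, Bo, Yul, Omar, Wes
Reachable nodes: 14 of 17 total.

14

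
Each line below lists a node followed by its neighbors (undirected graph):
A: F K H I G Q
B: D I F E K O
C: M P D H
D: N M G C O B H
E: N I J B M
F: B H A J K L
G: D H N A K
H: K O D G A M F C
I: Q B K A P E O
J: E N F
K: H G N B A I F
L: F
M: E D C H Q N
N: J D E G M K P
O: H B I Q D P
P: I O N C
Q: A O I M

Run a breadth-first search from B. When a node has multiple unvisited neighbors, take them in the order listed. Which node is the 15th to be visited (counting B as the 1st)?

P

Visit B; enqueue D, I, F, E, K, O → queue [D, I, F, E, K, O]
Visit D; enqueue N, M, G, C, H → queue [I, F, E, K, O, N, M, G, C, H]
Visit I; enqueue Q, A, P → queue [F, E, K, O, N, M, G, C, H, Q, A, P]
Visit F; enqueue J, L → queue [E, K, O, N, M, G, C, H, Q, A, P, J, L]
Visit E → queue [K, O, N, M, G, C, H, Q, A, P, J, L]
Visit K → queue [O, N, M, G, C, H, Q, A, P, J, L]
Visit O → queue [N, M, G, C, H, Q, A, P, J, L]
Visit N → queue [M, G, C, H, Q, A, P, J, L]
Visit M → queue [G, C, H, Q, A, P, J, L]
Visit G → queue [C, H, Q, A, P, J, L]
Visit C → queue [H, Q, A, P, J, L]
Visit H → queue [Q, A, P, J, L]
Visit Q → queue [A, P, J, L]
Visit A → queue [P, J, L]
Visit P → queue [J, L]
Visit J → queue [L]
Visit L → queue []

Visit order: B, D, I, F, E, K, O, N, M, G, C, H, Q, A, P, J, L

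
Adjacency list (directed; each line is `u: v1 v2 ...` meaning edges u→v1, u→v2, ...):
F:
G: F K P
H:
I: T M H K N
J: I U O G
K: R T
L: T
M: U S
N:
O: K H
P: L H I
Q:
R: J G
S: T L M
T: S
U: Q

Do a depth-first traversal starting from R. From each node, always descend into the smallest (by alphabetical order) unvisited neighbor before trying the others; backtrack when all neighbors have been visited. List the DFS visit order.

R -> G -> F -> K -> T -> S -> L -> M -> U -> Q -> P -> H -> I -> N -> J -> O

Visit R
R → G
G → F
G → K
K → T
T → S
S → L
S → M
M → U
U → Q
G → P
P → H
P → I
I → N
R → J
J → O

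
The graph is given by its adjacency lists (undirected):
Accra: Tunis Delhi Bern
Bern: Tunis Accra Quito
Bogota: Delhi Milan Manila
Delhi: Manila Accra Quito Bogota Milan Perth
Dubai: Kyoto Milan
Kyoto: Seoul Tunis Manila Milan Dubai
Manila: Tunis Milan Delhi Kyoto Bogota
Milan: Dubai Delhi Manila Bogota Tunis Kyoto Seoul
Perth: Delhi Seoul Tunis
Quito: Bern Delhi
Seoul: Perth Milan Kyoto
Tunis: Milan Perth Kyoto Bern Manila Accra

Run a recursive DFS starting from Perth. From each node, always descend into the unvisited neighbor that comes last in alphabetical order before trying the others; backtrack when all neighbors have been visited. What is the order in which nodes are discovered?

Visit Perth
Perth → Tunis
Tunis → Milan
Milan → Seoul
Seoul → Kyoto
Kyoto → Manila
Manila → Delhi
Delhi → Quito
Quito → Bern
Bern → Accra
Delhi → Bogota
Kyoto → Dubai

Perth → Tunis → Milan → Seoul → Kyoto → Manila → Delhi → Quito → Bern → Accra → Bogota → Dubai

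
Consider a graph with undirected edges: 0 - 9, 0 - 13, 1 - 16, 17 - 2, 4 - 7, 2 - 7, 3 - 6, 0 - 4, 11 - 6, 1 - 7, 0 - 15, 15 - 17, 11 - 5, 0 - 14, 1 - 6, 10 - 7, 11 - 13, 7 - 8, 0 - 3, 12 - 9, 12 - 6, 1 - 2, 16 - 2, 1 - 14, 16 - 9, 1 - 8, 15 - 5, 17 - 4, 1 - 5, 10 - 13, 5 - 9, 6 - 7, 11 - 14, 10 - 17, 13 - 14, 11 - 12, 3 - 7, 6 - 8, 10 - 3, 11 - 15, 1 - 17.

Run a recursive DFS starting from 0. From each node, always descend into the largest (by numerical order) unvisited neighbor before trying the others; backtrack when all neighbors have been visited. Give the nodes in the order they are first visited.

0, 15, 17, 10, 13, 14, 11, 12, 9, 16, 2, 7, 8, 6, 3, 1, 5, 4

Visit 0
0 → 15
15 → 17
17 → 10
10 → 13
13 → 14
14 → 11
11 → 12
12 → 9
9 → 16
16 → 2
2 → 7
7 → 8
8 → 6
6 → 3
6 → 1
1 → 5
7 → 4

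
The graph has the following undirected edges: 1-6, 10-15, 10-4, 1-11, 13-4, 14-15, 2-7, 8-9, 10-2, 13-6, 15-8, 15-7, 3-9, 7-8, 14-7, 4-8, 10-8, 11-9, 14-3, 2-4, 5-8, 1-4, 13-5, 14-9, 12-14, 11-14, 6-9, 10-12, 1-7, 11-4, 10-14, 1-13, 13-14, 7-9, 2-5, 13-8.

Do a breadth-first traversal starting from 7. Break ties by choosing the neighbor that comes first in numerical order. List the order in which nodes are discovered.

Visit 7; enqueue 1, 2, 8, 9, 14, 15 → queue [1, 2, 8, 9, 14, 15]
Visit 1; enqueue 4, 6, 11, 13 → queue [2, 8, 9, 14, 15, 4, 6, 11, 13]
Visit 2; enqueue 5, 10 → queue [8, 9, 14, 15, 4, 6, 11, 13, 5, 10]
Visit 8 → queue [9, 14, 15, 4, 6, 11, 13, 5, 10]
Visit 9; enqueue 3 → queue [14, 15, 4, 6, 11, 13, 5, 10, 3]
Visit 14; enqueue 12 → queue [15, 4, 6, 11, 13, 5, 10, 3, 12]
Visit 15 → queue [4, 6, 11, 13, 5, 10, 3, 12]
Visit 4 → queue [6, 11, 13, 5, 10, 3, 12]
Visit 6 → queue [11, 13, 5, 10, 3, 12]
Visit 11 → queue [13, 5, 10, 3, 12]
Visit 13 → queue [5, 10, 3, 12]
Visit 5 → queue [10, 3, 12]
Visit 10 → queue [3, 12]
Visit 3 → queue [12]
Visit 12 → queue []

7 → 1 → 2 → 8 → 9 → 14 → 15 → 4 → 6 → 11 → 13 → 5 → 10 → 3 → 12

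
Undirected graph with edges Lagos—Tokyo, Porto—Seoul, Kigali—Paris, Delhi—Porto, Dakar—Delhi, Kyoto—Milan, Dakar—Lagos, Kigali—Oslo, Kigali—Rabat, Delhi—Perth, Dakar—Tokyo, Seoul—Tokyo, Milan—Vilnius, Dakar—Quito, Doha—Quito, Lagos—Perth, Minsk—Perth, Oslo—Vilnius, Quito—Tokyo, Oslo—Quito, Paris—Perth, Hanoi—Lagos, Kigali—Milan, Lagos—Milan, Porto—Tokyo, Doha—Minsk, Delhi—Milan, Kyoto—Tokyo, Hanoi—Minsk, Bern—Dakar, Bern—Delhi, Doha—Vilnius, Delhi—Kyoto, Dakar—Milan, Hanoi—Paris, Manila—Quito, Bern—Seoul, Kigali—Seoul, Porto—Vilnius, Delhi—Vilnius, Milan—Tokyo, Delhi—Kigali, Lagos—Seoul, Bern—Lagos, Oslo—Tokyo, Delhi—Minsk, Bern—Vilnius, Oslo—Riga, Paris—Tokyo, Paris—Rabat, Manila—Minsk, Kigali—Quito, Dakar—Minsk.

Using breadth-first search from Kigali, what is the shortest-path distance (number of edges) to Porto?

Level 0: Kigali
Level 1: Delhi, Milan, Oslo, Paris, Quito, Rabat, Seoul
Level 2: Bern, Dakar, Doha, Hanoi, Kyoto, Lagos, Manila, Minsk, Perth, Porto, Riga, Tokyo, Vilnius
Porto first appears at level 2.

2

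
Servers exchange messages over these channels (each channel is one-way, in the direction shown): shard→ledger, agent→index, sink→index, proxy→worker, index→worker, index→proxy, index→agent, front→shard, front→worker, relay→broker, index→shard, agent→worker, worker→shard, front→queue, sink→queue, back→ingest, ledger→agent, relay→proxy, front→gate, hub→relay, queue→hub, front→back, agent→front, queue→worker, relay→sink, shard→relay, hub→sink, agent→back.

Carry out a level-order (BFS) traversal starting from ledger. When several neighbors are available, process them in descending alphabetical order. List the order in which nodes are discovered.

Visit ledger; enqueue agent → queue [agent]
Visit agent; enqueue worker, index, front, back → queue [worker, index, front, back]
Visit worker; enqueue shard → queue [index, front, back, shard]
Visit index; enqueue proxy → queue [front, back, shard, proxy]
Visit front; enqueue queue, gate → queue [back, shard, proxy, queue, gate]
Visit back; enqueue ingest → queue [shard, proxy, queue, gate, ingest]
Visit shard; enqueue relay → queue [proxy, queue, gate, ingest, relay]
Visit proxy → queue [queue, gate, ingest, relay]
Visit queue; enqueue hub → queue [gate, ingest, relay, hub]
Visit gate → queue [ingest, relay, hub]
Visit ingest → queue [relay, hub]
Visit relay; enqueue sink, broker → queue [hub, sink, broker]
Visit hub → queue [sink, broker]
Visit sink → queue [broker]
Visit broker → queue []

ledger → agent → worker → index → front → back → shard → proxy → queue → gate → ingest → relay → hub → sink → broker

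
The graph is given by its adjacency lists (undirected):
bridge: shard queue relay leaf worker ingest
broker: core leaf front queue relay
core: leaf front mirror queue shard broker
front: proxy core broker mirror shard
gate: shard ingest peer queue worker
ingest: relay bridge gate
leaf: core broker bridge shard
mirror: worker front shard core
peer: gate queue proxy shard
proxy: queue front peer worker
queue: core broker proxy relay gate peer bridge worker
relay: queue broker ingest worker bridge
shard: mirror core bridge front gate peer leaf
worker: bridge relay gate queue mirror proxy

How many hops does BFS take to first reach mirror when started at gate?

Level 0: gate
Level 1: ingest, peer, queue, shard, worker
Level 2: bridge, broker, core, front, leaf, mirror, proxy, relay
mirror first appears at level 2.

2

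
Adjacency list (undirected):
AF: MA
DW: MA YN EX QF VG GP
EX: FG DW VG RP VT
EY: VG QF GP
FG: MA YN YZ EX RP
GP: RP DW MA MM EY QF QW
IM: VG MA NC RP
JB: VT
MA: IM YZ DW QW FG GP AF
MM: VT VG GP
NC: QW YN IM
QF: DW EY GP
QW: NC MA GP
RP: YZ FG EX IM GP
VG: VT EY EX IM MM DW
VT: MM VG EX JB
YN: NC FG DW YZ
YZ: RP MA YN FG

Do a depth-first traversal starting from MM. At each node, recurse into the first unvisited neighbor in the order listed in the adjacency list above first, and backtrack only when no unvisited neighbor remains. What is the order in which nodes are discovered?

Visit MM
MM → VT
VT → VG
VG → EY
EY → QF
QF → DW
DW → MA
MA → IM
IM → NC
NC → QW
QW → GP
GP → RP
RP → YZ
YZ → YN
YN → FG
FG → EX
MA → AF
VT → JB

MM, VT, VG, EY, QF, DW, MA, IM, NC, QW, GP, RP, YZ, YN, FG, EX, AF, JB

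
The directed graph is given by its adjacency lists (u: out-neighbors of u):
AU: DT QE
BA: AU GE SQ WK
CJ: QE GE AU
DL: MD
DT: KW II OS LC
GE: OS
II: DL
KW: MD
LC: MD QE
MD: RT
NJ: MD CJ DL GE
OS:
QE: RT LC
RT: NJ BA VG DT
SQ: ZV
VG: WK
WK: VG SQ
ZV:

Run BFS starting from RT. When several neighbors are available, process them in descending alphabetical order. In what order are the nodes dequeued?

Visit RT; enqueue VG, NJ, DT, BA → queue [VG, NJ, DT, BA]
Visit VG; enqueue WK → queue [NJ, DT, BA, WK]
Visit NJ; enqueue MD, GE, DL, CJ → queue [DT, BA, WK, MD, GE, DL, CJ]
Visit DT; enqueue OS, LC, KW, II → queue [BA, WK, MD, GE, DL, CJ, OS, LC, KW, II]
Visit BA; enqueue SQ, AU → queue [WK, MD, GE, DL, CJ, OS, LC, KW, II, SQ, AU]
Visit WK → queue [MD, GE, DL, CJ, OS, LC, KW, II, SQ, AU]
Visit MD → queue [GE, DL, CJ, OS, LC, KW, II, SQ, AU]
Visit GE → queue [DL, CJ, OS, LC, KW, II, SQ, AU]
Visit DL → queue [CJ, OS, LC, KW, II, SQ, AU]
Visit CJ; enqueue QE → queue [OS, LC, KW, II, SQ, AU, QE]
Visit OS → queue [LC, KW, II, SQ, AU, QE]
Visit LC → queue [KW, II, SQ, AU, QE]
Visit KW → queue [II, SQ, AU, QE]
Visit II → queue [SQ, AU, QE]
Visit SQ; enqueue ZV → queue [AU, QE, ZV]
Visit AU → queue [QE, ZV]
Visit QE → queue [ZV]
Visit ZV → queue []

RT → VG → NJ → DT → BA → WK → MD → GE → DL → CJ → OS → LC → KW → II → SQ → AU → QE → ZV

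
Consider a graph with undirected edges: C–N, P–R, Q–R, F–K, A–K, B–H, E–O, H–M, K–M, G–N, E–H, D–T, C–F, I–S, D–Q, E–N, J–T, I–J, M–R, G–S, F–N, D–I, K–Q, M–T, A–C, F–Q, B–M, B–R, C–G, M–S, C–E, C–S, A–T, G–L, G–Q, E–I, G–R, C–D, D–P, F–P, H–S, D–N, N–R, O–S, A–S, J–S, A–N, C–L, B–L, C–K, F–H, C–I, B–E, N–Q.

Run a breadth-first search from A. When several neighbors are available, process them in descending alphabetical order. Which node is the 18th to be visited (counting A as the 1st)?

Visit A; enqueue T, S, N, K, C → queue [T, S, N, K, C]
Visit T; enqueue M, J, D → queue [S, N, K, C, M, J, D]
Visit S; enqueue O, I, H, G → queue [N, K, C, M, J, D, O, I, H, G]
Visit N; enqueue R, Q, F, E → queue [K, C, M, J, D, O, I, H, G, R, Q, F, E]
Visit K → queue [C, M, J, D, O, I, H, G, R, Q, F, E]
Visit C; enqueue L → queue [M, J, D, O, I, H, G, R, Q, F, E, L]
Visit M; enqueue B → queue [J, D, O, I, H, G, R, Q, F, E, L, B]
Visit J → queue [D, O, I, H, G, R, Q, F, E, L, B]
Visit D; enqueue P → queue [O, I, H, G, R, Q, F, E, L, B, P]
Visit O → queue [I, H, G, R, Q, F, E, L, B, P]
Visit I → queue [H, G, R, Q, F, E, L, B, P]
Visit H → queue [G, R, Q, F, E, L, B, P]
Visit G → queue [R, Q, F, E, L, B, P]
Visit R → queue [Q, F, E, L, B, P]
Visit Q → queue [F, E, L, B, P]
Visit F → queue [E, L, B, P]
Visit E → queue [L, B, P]
Visit L → queue [B, P]
Visit B → queue [P]
Visit P → queue []

Visit order: A, T, S, N, K, C, M, J, D, O, I, H, G, R, Q, F, E, L, B, P

L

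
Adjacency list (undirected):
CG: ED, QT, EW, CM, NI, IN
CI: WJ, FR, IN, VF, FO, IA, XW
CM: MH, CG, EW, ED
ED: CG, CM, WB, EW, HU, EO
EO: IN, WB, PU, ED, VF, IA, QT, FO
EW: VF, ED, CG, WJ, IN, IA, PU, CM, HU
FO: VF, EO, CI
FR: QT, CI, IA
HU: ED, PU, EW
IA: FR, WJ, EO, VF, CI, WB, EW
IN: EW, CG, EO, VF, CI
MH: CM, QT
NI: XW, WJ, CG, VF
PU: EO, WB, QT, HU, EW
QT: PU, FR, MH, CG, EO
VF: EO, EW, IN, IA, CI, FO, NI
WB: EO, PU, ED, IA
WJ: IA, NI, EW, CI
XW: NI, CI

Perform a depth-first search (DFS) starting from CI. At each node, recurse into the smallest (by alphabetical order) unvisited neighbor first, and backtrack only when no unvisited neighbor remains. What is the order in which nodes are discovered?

Visit CI
CI → FO
FO → EO
EO → ED
ED → CG
CG → CM
CM → EW
EW → HU
HU → PU
PU → QT
QT → FR
FR → IA
IA → VF
VF → IN
VF → NI
NI → WJ
NI → XW
IA → WB
QT → MH

CI → FO → EO → ED → CG → CM → EW → HU → PU → QT → FR → IA → VF → IN → NI → WJ → XW → WB → MH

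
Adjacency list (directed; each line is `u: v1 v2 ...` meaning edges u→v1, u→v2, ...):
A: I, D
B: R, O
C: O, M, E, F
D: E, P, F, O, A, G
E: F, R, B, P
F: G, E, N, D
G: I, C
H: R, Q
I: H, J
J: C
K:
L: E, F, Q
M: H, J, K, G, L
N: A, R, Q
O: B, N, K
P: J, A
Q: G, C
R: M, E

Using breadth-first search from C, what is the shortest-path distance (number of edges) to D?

Level 0: C
Level 1: E, F, M, O
Level 2: B, D, G, H, J, K, L, N, P, R
Level 3: A, I, Q
D first appears at level 2.

2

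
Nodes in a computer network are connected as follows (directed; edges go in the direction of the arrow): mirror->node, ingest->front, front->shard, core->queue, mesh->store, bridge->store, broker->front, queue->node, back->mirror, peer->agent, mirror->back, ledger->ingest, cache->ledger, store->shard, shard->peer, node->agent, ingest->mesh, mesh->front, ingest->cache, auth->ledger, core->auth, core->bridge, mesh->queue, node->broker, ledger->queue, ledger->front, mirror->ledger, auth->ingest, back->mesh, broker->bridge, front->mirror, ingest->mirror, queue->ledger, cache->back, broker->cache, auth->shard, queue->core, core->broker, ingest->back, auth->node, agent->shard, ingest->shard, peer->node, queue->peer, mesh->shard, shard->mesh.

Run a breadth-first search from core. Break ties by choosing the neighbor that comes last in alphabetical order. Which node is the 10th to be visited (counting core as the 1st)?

Visit core; enqueue queue, broker, bridge, auth → queue [queue, broker, bridge, auth]
Visit queue; enqueue peer, node, ledger → queue [broker, bridge, auth, peer, node, ledger]
Visit broker; enqueue front, cache → queue [bridge, auth, peer, node, ledger, front, cache]
Visit bridge; enqueue store → queue [auth, peer, node, ledger, front, cache, store]
Visit auth; enqueue shard, ingest → queue [peer, node, ledger, front, cache, store, shard, ingest]
Visit peer; enqueue agent → queue [node, ledger, front, cache, store, shard, ingest, agent]
Visit node → queue [ledger, front, cache, store, shard, ingest, agent]
Visit ledger → queue [front, cache, store, shard, ingest, agent]
Visit front; enqueue mirror → queue [cache, store, shard, ingest, agent, mirror]
Visit cache; enqueue back → queue [store, shard, ingest, agent, mirror, back]
Visit store → queue [shard, ingest, agent, mirror, back]
Visit shard; enqueue mesh → queue [ingest, agent, mirror, back, mesh]
Visit ingest → queue [agent, mirror, back, mesh]
Visit agent → queue [mirror, back, mesh]
Visit mirror → queue [back, mesh]
Visit back → queue [mesh]
Visit mesh → queue []

Visit order: core, queue, broker, bridge, auth, peer, node, ledger, front, cache, store, shard, ingest, agent, mirror, back, mesh

cache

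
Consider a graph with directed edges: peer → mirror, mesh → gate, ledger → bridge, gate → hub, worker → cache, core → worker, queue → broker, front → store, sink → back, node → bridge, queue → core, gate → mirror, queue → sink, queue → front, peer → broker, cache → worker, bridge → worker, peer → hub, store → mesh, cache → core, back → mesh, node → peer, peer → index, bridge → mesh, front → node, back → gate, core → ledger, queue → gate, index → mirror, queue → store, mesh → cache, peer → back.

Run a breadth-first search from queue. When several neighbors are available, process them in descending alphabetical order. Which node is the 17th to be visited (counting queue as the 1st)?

Visit queue; enqueue store, sink, gate, front, core, broker → queue [store, sink, gate, front, core, broker]
Visit store; enqueue mesh → queue [sink, gate, front, core, broker, mesh]
Visit sink; enqueue back → queue [gate, front, core, broker, mesh, back]
Visit gate; enqueue mirror, hub → queue [front, core, broker, mesh, back, mirror, hub]
Visit front; enqueue node → queue [core, broker, mesh, back, mirror, hub, node]
Visit core; enqueue worker, ledger → queue [broker, mesh, back, mirror, hub, node, worker, ledger]
Visit broker → queue [mesh, back, mirror, hub, node, worker, ledger]
Visit mesh; enqueue cache → queue [back, mirror, hub, node, worker, ledger, cache]
Visit back → queue [mirror, hub, node, worker, ledger, cache]
Visit mirror → queue [hub, node, worker, ledger, cache]
Visit hub → queue [node, worker, ledger, cache]
Visit node; enqueue peer, bridge → queue [worker, ledger, cache, peer, bridge]
Visit worker → queue [ledger, cache, peer, bridge]
Visit ledger → queue [cache, peer, bridge]
Visit cache → queue [peer, bridge]
Visit peer; enqueue index → queue [bridge, index]
Visit bridge → queue [index]
Visit index → queue []

Visit order: queue, store, sink, gate, front, core, broker, mesh, back, mirror, hub, node, worker, ledger, cache, peer, bridge, index

bridge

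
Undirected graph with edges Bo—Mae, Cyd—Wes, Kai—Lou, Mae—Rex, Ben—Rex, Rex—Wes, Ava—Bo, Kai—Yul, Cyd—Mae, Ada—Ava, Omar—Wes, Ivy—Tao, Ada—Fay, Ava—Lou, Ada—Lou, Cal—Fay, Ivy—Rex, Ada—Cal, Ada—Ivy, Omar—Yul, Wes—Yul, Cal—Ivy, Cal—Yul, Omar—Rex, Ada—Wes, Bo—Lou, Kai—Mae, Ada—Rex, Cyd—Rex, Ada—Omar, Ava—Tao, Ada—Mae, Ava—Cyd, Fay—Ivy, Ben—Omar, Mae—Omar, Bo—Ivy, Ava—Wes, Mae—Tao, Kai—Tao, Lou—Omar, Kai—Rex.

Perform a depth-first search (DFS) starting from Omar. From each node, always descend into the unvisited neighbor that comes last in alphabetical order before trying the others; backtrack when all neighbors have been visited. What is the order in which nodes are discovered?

Omar → Yul → Wes → Rex → Mae → Tao → Kai → Lou → Bo → Ivy → Fay → Cal → Ada → Ava → Cyd → Ben

Visit Omar
Omar → Yul
Yul → Wes
Wes → Rex
Rex → Mae
Mae → Tao
Tao → Kai
Kai → Lou
Lou → Bo
Bo → Ivy
Ivy → Fay
Fay → Cal
Cal → Ada
Ada → Ava
Ava → Cyd
Rex → Ben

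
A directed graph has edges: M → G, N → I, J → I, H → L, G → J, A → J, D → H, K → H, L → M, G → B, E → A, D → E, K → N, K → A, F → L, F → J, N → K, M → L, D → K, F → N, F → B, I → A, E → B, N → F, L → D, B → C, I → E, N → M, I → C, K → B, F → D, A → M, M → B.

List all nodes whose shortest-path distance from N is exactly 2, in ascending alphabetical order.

Level 0: N
Level 1: F, I, K, M
Level 2: A, B, C, D, E, G, H, J, L

A, B, C, D, E, G, H, J, L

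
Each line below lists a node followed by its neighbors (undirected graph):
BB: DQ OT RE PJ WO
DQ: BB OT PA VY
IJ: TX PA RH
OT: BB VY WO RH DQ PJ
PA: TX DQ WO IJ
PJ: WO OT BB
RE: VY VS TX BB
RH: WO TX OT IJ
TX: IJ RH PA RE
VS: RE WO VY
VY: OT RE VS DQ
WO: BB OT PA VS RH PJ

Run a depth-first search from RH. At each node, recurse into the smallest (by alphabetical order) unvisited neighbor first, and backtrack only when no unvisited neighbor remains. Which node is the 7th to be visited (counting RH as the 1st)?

PJ

Visit RH
RH → IJ
IJ → PA
PA → DQ
DQ → BB
BB → OT
OT → PJ
PJ → WO
WO → VS
VS → RE
RE → TX
RE → VY

Visit order: RH, IJ, PA, DQ, BB, OT, PJ, WO, VS, RE, TX, VY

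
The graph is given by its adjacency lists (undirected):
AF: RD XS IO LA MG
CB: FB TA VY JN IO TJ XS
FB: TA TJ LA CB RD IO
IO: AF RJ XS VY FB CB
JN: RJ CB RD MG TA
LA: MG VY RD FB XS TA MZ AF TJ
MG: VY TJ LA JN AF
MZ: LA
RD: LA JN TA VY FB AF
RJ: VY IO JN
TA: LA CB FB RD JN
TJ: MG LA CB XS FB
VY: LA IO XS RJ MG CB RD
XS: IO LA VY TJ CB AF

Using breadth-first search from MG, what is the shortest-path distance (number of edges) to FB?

Level 0: MG
Level 1: AF, JN, LA, TJ, VY
Level 2: CB, FB, IO, MZ, RD, RJ, TA, XS
FB first appears at level 2.

2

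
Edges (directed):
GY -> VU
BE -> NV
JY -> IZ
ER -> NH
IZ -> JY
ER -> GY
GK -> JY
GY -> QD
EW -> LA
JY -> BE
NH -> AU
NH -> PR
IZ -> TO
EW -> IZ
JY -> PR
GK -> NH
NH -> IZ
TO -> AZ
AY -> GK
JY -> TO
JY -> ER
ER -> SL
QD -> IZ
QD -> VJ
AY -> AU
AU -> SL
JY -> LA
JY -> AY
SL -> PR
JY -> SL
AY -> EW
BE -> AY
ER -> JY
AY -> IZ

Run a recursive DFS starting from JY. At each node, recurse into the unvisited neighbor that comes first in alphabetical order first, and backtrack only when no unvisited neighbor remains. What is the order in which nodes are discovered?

JY, AY, AU, SL, PR, EW, IZ, TO, AZ, LA, GK, NH, BE, NV, ER, GY, QD, VJ, VU

Visit JY
JY → AY
AY → AU
AU → SL
SL → PR
AY → EW
EW → IZ
IZ → TO
TO → AZ
EW → LA
AY → GK
GK → NH
JY → BE
BE → NV
JY → ER
ER → GY
GY → QD
QD → VJ
GY → VU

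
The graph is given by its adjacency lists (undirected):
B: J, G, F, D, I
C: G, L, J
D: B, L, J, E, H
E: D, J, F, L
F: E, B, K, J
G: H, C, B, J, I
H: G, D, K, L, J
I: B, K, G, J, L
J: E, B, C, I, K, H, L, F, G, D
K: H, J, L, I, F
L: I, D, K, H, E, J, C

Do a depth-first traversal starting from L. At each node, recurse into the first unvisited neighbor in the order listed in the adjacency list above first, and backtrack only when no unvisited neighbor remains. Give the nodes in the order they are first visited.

L, I, B, J, E, D, H, G, C, K, F

Visit L
L → I
I → B
B → J
J → E
E → D
D → H
H → G
G → C
H → K
K → F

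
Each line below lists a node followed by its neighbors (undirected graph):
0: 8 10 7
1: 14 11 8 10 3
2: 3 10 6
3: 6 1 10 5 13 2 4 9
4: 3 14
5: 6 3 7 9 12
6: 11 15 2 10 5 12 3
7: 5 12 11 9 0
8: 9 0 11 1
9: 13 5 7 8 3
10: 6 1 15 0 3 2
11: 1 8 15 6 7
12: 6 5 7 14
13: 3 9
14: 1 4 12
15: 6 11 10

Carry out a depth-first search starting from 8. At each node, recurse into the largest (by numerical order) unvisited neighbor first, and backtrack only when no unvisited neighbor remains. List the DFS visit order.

Visit 8
8 → 11
11 → 15
15 → 10
10 → 6
6 → 12
12 → 14
14 → 4
4 → 3
3 → 13
13 → 9
9 → 7
7 → 5
7 → 0
3 → 2
3 → 1

8, 11, 15, 10, 6, 12, 14, 4, 3, 13, 9, 7, 5, 0, 2, 1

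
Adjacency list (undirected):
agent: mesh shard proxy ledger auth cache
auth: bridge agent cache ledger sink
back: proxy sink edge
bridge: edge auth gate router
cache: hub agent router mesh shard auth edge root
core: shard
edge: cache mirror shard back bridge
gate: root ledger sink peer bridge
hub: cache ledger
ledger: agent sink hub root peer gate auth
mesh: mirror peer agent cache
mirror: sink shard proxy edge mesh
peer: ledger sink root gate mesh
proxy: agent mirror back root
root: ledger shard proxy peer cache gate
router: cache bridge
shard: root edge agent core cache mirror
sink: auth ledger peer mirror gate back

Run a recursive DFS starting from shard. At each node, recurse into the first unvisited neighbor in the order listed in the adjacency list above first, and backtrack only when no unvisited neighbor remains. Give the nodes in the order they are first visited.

Visit shard
shard → root
root → ledger
ledger → agent
agent → mesh
mesh → mirror
mirror → sink
sink → auth
auth → bridge
bridge → edge
edge → cache
cache → hub
cache → router
edge → back
back → proxy
bridge → gate
gate → peer
shard → core

shard, root, ledger, agent, mesh, mirror, sink, auth, bridge, edge, cache, hub, router, back, proxy, gate, peer, core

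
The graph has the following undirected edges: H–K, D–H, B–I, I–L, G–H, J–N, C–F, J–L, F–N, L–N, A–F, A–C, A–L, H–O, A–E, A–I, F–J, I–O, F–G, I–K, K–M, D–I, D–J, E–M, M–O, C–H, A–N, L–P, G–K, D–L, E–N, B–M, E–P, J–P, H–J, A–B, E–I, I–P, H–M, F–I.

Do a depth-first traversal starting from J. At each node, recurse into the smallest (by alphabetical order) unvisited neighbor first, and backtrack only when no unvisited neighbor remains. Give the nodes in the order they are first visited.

J, D, H, C, A, B, I, E, M, K, G, F, N, L, P, O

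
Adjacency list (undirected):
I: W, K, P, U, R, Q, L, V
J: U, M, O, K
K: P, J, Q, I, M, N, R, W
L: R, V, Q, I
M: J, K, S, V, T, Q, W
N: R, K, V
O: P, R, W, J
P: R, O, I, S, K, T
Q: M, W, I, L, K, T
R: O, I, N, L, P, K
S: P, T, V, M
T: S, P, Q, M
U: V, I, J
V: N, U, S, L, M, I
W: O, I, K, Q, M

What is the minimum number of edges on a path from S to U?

Level 0: S
Level 1: M, P, T, V
Level 2: I, J, K, L, N, O, Q, R, U, W
U first appears at level 2.

2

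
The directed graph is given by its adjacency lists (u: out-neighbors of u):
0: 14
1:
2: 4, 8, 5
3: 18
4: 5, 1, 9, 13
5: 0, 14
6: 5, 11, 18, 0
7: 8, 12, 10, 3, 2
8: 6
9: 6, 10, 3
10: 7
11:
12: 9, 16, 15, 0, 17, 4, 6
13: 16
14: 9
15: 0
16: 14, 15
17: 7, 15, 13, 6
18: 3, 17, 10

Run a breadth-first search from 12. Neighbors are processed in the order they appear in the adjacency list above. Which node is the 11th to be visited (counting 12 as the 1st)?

Visit 12; enqueue 9, 16, 15, 0, 17, 4, 6 → queue [9, 16, 15, 0, 17, 4, 6]
Visit 9; enqueue 10, 3 → queue [16, 15, 0, 17, 4, 6, 10, 3]
Visit 16; enqueue 14 → queue [15, 0, 17, 4, 6, 10, 3, 14]
Visit 15 → queue [0, 17, 4, 6, 10, 3, 14]
Visit 0 → queue [17, 4, 6, 10, 3, 14]
Visit 17; enqueue 7, 13 → queue [4, 6, 10, 3, 14, 7, 13]
Visit 4; enqueue 5, 1 → queue [6, 10, 3, 14, 7, 13, 5, 1]
Visit 6; enqueue 11, 18 → queue [10, 3, 14, 7, 13, 5, 1, 11, 18]
Visit 10 → queue [3, 14, 7, 13, 5, 1, 11, 18]
Visit 3 → queue [14, 7, 13, 5, 1, 11, 18]
Visit 14 → queue [7, 13, 5, 1, 11, 18]
Visit 7; enqueue 8, 2 → queue [13, 5, 1, 11, 18, 8, 2]
Visit 13 → queue [5, 1, 11, 18, 8, 2]
Visit 5 → queue [1, 11, 18, 8, 2]
Visit 1 → queue [11, 18, 8, 2]
Visit 11 → queue [18, 8, 2]
Visit 18 → queue [8, 2]
Visit 8 → queue [2]
Visit 2 → queue []

Visit order: 12, 9, 16, 15, 0, 17, 4, 6, 10, 3, 14, 7, 13, 5, 1, 11, 18, 8, 2

14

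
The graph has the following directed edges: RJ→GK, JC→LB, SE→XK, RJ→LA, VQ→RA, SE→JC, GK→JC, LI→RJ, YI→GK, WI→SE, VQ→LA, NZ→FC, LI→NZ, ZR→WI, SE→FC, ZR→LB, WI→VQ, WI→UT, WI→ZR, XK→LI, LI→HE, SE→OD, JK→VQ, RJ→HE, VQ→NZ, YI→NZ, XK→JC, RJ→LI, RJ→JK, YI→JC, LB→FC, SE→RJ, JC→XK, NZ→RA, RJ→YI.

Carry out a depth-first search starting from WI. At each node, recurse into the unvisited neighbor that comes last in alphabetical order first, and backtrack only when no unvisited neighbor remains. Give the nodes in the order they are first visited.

WI, ZR, LB, FC, VQ, RA, NZ, LA, UT, SE, XK, LI, RJ, YI, JC, GK, JK, HE, OD

Visit WI
WI → ZR
ZR → LB
LB → FC
WI → VQ
VQ → RA
VQ → NZ
VQ → LA
WI → UT
WI → SE
SE → XK
XK → LI
LI → RJ
RJ → YI
YI → JC
YI → GK
RJ → JK
RJ → HE
SE → OD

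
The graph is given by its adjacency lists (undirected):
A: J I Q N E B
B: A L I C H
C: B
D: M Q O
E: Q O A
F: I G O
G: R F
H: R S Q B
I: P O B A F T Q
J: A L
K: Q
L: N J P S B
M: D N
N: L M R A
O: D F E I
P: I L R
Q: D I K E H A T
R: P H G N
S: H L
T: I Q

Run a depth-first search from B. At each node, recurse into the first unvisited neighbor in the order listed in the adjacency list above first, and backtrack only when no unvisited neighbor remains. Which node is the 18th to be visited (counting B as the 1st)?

T

Visit B
B → A
A → J
J → L
L → N
N → M
M → D
D → Q
Q → I
I → P
P → R
R → H
H → S
R → G
G → F
F → O
O → E
I → T
Q → K
B → C

Visit order: B, A, J, L, N, M, D, Q, I, P, R, H, S, G, F, O, E, T, K, C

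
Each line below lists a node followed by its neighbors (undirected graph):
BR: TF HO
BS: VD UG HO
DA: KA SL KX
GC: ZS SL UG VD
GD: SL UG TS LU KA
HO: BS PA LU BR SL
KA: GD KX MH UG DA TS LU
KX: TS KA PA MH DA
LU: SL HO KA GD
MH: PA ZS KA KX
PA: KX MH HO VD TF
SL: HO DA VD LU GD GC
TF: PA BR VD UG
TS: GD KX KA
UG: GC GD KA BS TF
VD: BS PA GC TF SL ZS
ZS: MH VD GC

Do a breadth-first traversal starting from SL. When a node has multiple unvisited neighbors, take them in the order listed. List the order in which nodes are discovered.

SL HO DA VD LU GD GC BS PA BR KA KX TF ZS UG TS MH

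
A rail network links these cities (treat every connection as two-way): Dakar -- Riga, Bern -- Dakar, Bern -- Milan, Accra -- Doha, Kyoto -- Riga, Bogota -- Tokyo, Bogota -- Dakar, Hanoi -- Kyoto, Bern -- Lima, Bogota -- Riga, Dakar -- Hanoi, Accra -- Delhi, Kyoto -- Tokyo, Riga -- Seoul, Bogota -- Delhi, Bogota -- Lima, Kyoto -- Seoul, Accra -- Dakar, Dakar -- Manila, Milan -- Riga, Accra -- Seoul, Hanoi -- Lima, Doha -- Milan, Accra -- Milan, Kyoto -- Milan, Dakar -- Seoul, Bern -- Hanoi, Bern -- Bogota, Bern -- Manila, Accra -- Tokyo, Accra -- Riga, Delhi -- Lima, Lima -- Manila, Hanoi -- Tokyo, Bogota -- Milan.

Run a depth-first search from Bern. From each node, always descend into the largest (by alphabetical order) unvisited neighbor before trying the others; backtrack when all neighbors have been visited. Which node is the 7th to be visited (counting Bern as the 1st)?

Visit Bern
Bern → Milan
Milan → Riga
Riga → Seoul
Seoul → Kyoto
Kyoto → Tokyo
Tokyo → Hanoi
Hanoi → Lima
Lima → Manila
Manila → Dakar
Dakar → Bogota
Bogota → Delhi
Delhi → Accra
Accra → Doha

Visit order: Bern, Milan, Riga, Seoul, Kyoto, Tokyo, Hanoi, Lima, Manila, Dakar, Bogota, Delhi, Accra, Doha

Hanoi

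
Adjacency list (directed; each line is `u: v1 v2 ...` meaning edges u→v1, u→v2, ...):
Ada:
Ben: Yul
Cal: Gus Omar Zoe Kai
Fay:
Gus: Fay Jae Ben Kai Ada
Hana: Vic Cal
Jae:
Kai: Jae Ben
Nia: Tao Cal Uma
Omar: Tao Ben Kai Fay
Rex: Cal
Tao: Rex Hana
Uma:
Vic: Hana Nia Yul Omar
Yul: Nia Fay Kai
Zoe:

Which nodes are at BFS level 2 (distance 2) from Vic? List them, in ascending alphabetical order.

Ben, Cal, Fay, Kai, Tao, Uma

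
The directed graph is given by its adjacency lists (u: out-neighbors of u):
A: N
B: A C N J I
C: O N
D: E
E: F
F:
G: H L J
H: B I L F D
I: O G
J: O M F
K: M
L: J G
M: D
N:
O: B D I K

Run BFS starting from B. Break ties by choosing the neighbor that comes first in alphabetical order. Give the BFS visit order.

B, A, C, I, J, N, O, G, F, M, D, K, H, L, E

Visit B; enqueue A, C, I, J, N → queue [A, C, I, J, N]
Visit A → queue [C, I, J, N]
Visit C; enqueue O → queue [I, J, N, O]
Visit I; enqueue G → queue [J, N, O, G]
Visit J; enqueue F, M → queue [N, O, G, F, M]
Visit N → queue [O, G, F, M]
Visit O; enqueue D, K → queue [G, F, M, D, K]
Visit G; enqueue H, L → queue [F, M, D, K, H, L]
Visit F → queue [M, D, K, H, L]
Visit M → queue [D, K, H, L]
Visit D; enqueue E → queue [K, H, L, E]
Visit K → queue [H, L, E]
Visit H → queue [L, E]
Visit L → queue [E]
Visit E → queue []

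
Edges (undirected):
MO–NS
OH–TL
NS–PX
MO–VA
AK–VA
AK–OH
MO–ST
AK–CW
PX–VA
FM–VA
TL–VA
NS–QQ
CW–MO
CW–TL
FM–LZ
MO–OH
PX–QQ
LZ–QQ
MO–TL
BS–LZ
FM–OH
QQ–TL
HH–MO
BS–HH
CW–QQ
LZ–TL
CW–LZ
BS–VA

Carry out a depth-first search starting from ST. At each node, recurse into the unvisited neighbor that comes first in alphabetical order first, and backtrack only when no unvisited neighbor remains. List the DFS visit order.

ST, MO, CW, AK, OH, FM, LZ, BS, HH, VA, PX, NS, QQ, TL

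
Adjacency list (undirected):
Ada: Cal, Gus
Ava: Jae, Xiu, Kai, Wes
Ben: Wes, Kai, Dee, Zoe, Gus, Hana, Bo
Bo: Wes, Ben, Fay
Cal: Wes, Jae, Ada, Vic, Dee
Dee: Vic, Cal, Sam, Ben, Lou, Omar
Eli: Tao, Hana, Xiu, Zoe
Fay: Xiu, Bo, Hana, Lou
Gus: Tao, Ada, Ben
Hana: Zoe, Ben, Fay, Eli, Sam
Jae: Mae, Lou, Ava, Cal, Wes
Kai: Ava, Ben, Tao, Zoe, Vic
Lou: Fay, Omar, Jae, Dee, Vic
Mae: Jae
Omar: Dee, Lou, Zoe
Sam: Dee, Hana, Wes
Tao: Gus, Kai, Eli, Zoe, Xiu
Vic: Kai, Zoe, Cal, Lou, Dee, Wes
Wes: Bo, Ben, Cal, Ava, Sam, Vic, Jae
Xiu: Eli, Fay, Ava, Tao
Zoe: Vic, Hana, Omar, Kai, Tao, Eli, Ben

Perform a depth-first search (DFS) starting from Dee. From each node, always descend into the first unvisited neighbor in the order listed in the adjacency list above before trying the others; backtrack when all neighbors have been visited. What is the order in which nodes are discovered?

Dee, Vic, Kai, Ava, Jae, Mae, Lou, Fay, Xiu, Eli, Tao, Gus, Ada, Cal, Wes, Bo, Ben, Zoe, Hana, Sam, Omar

Visit Dee
Dee → Vic
Vic → Kai
Kai → Ava
Ava → Jae
Jae → Mae
Jae → Lou
Lou → Fay
Fay → Xiu
Xiu → Eli
Eli → Tao
Tao → Gus
Gus → Ada
Ada → Cal
Cal → Wes
Wes → Bo
Bo → Ben
Ben → Zoe
Zoe → Hana
Hana → Sam
Zoe → Omar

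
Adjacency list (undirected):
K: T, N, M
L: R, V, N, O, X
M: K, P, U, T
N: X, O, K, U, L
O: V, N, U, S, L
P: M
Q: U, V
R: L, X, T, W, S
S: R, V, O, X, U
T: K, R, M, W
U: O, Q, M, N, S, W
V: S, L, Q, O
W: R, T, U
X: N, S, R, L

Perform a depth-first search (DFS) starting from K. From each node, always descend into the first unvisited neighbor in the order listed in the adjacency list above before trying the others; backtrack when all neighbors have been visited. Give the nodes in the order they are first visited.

K → T → R → L → V → S → O → N → X → U → Q → M → P → W

Visit K
K → T
T → R
R → L
L → V
V → S
S → O
O → N
N → X
N → U
U → Q
U → M
M → P
U → W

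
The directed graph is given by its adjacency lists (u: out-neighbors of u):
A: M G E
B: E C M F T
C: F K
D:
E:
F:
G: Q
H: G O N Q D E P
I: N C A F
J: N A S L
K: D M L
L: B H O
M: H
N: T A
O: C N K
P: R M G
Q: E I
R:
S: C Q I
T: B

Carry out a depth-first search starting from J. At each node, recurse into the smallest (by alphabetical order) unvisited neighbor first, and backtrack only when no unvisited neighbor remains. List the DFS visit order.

J, A, E, G, Q, I, C, F, K, D, L, B, M, H, N, T, O, P, R, S

Visit J
J → A
A → E
A → G
G → Q
Q → I
I → C
C → F
C → K
K → D
K → L
L → B
B → M
M → H
H → N
N → T
H → O
H → P
P → R
J → S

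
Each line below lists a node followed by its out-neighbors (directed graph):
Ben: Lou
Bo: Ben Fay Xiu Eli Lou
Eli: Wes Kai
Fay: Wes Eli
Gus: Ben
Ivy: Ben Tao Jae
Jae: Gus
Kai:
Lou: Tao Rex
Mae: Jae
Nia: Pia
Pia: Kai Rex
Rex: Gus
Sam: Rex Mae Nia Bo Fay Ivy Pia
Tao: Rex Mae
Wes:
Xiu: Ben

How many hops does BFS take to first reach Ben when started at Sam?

Level 0: Sam
Level 1: Bo, Fay, Ivy, Mae, Nia, Pia, Rex
Level 2: Ben, Eli, Gus, Jae, Kai, Lou, Tao, Wes, Xiu
Ben first appears at level 2.

2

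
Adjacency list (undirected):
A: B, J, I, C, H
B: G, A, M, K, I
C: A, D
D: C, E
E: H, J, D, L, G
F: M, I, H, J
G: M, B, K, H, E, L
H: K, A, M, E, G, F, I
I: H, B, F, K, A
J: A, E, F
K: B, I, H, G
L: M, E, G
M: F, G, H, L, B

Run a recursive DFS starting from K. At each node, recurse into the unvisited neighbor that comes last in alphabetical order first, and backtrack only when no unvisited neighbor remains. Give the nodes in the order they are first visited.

Visit K
K → I
I → H
H → M
M → L
L → G
G → E
E → J
J → F
J → A
A → C
C → D
A → B

K I H M L G E J F A C D B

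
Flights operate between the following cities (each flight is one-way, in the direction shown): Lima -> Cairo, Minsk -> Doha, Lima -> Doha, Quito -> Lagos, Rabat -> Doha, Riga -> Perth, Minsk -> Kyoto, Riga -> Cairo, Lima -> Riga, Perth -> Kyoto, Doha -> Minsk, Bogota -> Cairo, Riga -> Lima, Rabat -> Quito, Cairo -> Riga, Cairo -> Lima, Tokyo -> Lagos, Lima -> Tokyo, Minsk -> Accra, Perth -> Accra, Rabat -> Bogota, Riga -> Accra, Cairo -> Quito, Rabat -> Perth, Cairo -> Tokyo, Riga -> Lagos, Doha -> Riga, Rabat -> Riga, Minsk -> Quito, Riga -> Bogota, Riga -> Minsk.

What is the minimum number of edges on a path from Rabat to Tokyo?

Level 0: Rabat
Level 1: Bogota, Doha, Perth, Quito, Riga
Level 2: Accra, Cairo, Kyoto, Lagos, Lima, Minsk
Level 3: Tokyo
Tokyo first appears at level 3.

3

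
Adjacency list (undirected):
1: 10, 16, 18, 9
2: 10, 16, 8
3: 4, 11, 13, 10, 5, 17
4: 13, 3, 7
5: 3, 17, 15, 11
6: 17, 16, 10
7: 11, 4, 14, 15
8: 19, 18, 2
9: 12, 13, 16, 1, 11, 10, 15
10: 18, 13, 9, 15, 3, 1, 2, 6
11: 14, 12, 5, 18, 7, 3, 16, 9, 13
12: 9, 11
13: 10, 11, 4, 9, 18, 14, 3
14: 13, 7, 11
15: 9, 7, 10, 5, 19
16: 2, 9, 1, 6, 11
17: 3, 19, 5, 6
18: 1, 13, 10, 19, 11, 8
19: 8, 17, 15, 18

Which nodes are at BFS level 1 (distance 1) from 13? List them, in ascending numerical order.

3, 4, 9, 10, 11, 14, 18

Level 0: 13
Level 1: 3, 4, 9, 10, 11, 14, 18
Level 2: 1, 2, 5, 6, 7, 8, 12, 15, 16, 17, 19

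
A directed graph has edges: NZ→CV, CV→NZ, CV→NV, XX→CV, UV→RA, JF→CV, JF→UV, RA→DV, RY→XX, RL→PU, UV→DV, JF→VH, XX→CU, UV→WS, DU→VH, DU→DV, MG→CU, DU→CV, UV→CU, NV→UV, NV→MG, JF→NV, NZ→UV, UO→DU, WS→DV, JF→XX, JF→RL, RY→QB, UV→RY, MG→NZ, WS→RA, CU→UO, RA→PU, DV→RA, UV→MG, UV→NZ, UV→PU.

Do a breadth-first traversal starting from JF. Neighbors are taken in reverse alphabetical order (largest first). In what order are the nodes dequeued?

Visit JF; enqueue XX, VH, UV, RL, NV, CV → queue [XX, VH, UV, RL, NV, CV]
Visit XX; enqueue CU → queue [VH, UV, RL, NV, CV, CU]
Visit VH → queue [UV, RL, NV, CV, CU]
Visit UV; enqueue WS, RY, RA, PU, NZ, MG, DV → queue [RL, NV, CV, CU, WS, RY, RA, PU, NZ, MG, DV]
Visit RL → queue [NV, CV, CU, WS, RY, RA, PU, NZ, MG, DV]
Visit NV → queue [CV, CU, WS, RY, RA, PU, NZ, MG, DV]
Visit CV → queue [CU, WS, RY, RA, PU, NZ, MG, DV]
Visit CU; enqueue UO → queue [WS, RY, RA, PU, NZ, MG, DV, UO]
Visit WS → queue [RY, RA, PU, NZ, MG, DV, UO]
Visit RY; enqueue QB → queue [RA, PU, NZ, MG, DV, UO, QB]
Visit RA → queue [PU, NZ, MG, DV, UO, QB]
Visit PU → queue [NZ, MG, DV, UO, QB]
Visit NZ → queue [MG, DV, UO, QB]
Visit MG → queue [DV, UO, QB]
Visit DV → queue [UO, QB]
Visit UO; enqueue DU → queue [QB, DU]
Visit QB → queue [DU]
Visit DU → queue []

JF, XX, VH, UV, RL, NV, CV, CU, WS, RY, RA, PU, NZ, MG, DV, UO, QB, DU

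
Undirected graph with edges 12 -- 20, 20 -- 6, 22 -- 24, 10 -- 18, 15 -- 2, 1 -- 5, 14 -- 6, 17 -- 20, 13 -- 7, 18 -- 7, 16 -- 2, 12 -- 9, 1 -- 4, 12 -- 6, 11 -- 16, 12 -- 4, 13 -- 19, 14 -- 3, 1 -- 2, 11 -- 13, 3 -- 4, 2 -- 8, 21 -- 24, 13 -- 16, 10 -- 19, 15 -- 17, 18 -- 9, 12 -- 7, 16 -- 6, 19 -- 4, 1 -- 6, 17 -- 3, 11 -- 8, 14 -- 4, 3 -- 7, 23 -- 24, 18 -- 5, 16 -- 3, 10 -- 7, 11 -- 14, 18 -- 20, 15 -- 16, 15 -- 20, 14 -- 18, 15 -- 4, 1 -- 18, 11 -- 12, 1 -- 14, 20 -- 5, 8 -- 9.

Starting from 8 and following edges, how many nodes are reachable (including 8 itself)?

BFS from 8 visits: 8, 11, 9, 2, 16, 14, 13, 12, 18, 15, 1, 6, 3, 4, 19, 7, 20, 10, 5, 17
Reachable nodes: 20 of 24 total.

20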